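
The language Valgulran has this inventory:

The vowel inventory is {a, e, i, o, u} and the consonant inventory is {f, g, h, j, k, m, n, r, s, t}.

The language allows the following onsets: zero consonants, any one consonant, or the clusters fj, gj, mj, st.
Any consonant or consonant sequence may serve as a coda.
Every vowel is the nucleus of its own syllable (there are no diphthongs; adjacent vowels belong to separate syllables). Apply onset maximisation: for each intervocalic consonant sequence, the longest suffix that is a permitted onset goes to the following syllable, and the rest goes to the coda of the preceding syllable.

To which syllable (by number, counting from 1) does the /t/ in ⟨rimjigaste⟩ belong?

Vowels present: i, i, a, e; each is a nucleus, giving 4 syllables.
σ1/σ2 boundary: /mj/ is a licit onset in full, so it all attaches to the next syllable.
σ2/σ3 boundary: /g/ → onset of the next syllable (single consonants are always licit onsets).
σ3/σ4 boundary: /st/ — entire cluster is a permitted onset → onset /st/, coda ∅.
Syllabification: ri.mji.ga.ste.
The /t/ is in the onset of syllable 4 (/ste/).

4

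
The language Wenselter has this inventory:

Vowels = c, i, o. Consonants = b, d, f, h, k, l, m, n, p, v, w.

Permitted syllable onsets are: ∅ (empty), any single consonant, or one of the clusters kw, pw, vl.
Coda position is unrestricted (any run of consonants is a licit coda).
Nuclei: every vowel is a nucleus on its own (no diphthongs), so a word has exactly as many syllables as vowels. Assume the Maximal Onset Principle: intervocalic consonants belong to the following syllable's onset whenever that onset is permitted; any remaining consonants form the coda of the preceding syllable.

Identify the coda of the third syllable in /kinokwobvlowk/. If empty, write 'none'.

Vowels present: i, o, o, o; each is a nucleus, giving 4 syllables.
σ1/σ2 boundary: just /n/ — single C goes to the following onset.
σ2/σ3 boundary: /kw/ — entire cluster is a permitted onset → onset /kw/, coda ∅.
σ3/σ4 boundary: /bvl/ splits as /b/ + /vl/ (/vl/ is the longest suffix that is a licit onset).
So the parse is ki.no.kwob.vlowk.
Syllable 3 is /kwob/: onset /kw/, nucleus /o/, coda /b/.

b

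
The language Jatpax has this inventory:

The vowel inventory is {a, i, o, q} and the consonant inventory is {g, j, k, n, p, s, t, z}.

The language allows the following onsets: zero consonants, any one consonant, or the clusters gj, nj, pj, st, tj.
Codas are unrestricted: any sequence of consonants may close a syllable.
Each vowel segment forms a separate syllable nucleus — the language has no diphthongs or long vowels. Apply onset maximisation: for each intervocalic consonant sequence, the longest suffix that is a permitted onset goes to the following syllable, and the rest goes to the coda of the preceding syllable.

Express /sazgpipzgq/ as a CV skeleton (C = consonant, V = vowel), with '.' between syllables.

CVCC.CVCC.CV

Nuclei (vowels): a, i, q → 3 syllables.
V1 /a/ – V2 /i/: cluster /zgp/ — the longest permitted-onset suffix is /p/; onset = /p/, preceding coda = /zg/.
V2 /i/ – V3 /q/: /pzg/ — longest licit onset from the right is /g/, leaving /pz/ as coda.
Syllabification: sazg.pipz.gq.
Mapping each syllable to C/V: /sazg/ → CVCC, /pipz/ → CVCC, /gq/ → CV.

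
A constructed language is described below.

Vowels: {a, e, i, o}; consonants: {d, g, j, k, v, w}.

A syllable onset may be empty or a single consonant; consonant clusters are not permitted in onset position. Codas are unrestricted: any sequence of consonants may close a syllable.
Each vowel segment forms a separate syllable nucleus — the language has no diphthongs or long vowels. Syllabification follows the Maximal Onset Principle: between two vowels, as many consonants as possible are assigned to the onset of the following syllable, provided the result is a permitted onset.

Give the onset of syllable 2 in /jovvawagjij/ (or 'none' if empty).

v

The vowels are o, a, a, i — 4 nuclei, so 4 syllables.
/o…a/ gap (V1→V2): /vv/ — longest licit onset from the right is /v/, leaving /v/ as coda.
/a…a/ gap (V2→V3): just /w/ — single C goes to the following onset.
/a…i/ gap (V3→V4): /gj/; trying suffixes from longest down, /j/ is the first permitted one, so coda /g/ | onset /j/.
Syllabification: jov.va.wag.jij.
Syllable 2 is /va/: onset /v/, nucleus /a/, coda ∅.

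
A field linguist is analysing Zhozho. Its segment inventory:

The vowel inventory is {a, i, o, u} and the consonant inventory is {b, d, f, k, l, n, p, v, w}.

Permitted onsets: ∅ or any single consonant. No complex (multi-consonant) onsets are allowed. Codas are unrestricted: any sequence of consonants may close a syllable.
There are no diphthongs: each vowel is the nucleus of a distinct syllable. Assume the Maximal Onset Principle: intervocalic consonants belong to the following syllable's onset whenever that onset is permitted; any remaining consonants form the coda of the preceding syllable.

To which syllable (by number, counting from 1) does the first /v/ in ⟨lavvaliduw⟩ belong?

The vowels are a, a, i, u — 4 nuclei, so 4 syllables.
V1 /a/ – V2 /a/: cluster /vv/ — the longest permitted-onset suffix is /v/; onset = /v/, preceding coda = /v/.
V2 /a/ – V3 /i/: /l/ is a single consonant, so it becomes the next onset.
V3 /i/ – V4 /u/: just /d/ — single C goes to the following onset.
So the parse is lav.va.li.duw.
The first /v/ is in the coda of syllable 1 (/lav/).

1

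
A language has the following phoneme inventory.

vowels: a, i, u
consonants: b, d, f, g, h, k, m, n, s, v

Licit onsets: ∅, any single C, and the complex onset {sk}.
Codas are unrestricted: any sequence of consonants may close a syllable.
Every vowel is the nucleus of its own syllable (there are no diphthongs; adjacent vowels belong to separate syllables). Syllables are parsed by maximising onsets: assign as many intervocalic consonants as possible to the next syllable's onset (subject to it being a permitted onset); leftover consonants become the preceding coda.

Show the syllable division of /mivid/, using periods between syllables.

The vowels are i, i — 2 nuclei, so 2 syllables.
V1 /i/ – V2 /i/: just /v/ — single C goes to the following onset.

mi.vid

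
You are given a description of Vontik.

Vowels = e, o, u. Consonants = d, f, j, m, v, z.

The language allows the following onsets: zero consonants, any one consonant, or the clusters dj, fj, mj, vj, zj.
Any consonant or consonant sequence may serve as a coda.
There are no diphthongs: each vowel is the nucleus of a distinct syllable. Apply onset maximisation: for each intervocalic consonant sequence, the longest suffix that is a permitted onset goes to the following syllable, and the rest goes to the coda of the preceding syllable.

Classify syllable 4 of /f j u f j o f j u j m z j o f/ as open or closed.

closed

Vowels present: u, o, u, o; each is a nucleus, giving 4 syllables.
V1 /u/ – V2 /o/: /fj/ — entire cluster is a permitted onset → onset /fj/, coda ∅.
V2 /o/ – V3 /u/: cluster /fj/ — /fj/ is itself a permitted onset, so the whole cluster goes right; preceding coda = ∅.
V3 /u/ – V4 /o/: cluster /jmzj/ — the longest permitted-onset suffix is /zj/; onset = /zj/, preceding coda = /jm/.
So the parse is fju.fjo.fjujm.zjof.
Syllable 4 is /zjof/ with coda /f/, so it is closed.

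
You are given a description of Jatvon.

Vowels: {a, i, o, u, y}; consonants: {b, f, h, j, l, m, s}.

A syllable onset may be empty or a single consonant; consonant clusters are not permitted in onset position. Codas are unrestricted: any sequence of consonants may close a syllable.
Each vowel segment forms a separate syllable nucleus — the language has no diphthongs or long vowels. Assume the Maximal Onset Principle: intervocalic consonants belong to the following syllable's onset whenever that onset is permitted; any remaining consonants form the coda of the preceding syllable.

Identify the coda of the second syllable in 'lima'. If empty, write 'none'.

none

Vowels present: i, a; each is a nucleus, giving 2 syllables.
σ1/σ2 boundary: /m/ is a single consonant, so it becomes the next onset.
Putting it together: li.ma.
Syllable 2 is /ma/: onset /m/, nucleus /a/, coda ∅.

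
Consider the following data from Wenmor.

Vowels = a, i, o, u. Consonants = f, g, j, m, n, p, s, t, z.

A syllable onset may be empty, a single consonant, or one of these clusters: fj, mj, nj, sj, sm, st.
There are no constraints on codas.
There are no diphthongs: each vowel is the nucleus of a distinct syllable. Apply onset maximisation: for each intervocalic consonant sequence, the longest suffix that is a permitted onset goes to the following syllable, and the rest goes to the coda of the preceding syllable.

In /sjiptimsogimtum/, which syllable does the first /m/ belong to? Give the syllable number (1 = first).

The vowels are i, i, o, i, u — 5 nuclei, so 5 syllables.
Between /i/ (V1) and /i/ (V2): /pt/ splits as /p/ + /t/ (/t/ is the longest suffix that is a licit onset).
Between /i/ (V2) and /o/ (V3): /ms/ — longest licit onset from the right is /s/, leaving /m/ as coda.
Between /o/ (V3) and /i/ (V4): /g/ → onset of the next syllable (single consonants are always licit onsets).
Between /i/ (V4) and /u/ (V5): /mt/ splits as /m/ + /t/ (/t/ is the longest suffix that is a licit onset).
Result: sjip.tim.so.gim.tum.
The first /m/ is in the coda of syllable 2 (/tim/).

2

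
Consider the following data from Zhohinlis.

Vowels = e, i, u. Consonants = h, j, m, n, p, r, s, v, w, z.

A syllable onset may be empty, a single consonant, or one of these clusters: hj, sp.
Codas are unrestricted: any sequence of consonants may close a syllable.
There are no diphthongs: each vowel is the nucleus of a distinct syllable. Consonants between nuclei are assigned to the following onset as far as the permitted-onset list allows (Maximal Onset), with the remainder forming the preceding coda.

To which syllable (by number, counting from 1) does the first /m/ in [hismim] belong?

The vowels are i, i — 2 nuclei, so 2 syllables.
/i…i/ gap (V1→V2): cluster /sm/ — the longest permitted-onset suffix is /m/; onset = /m/, preceding coda = /s/.
So the parse is his.mim.
The first /m/ is in the onset of syllable 2 (/mim/).

2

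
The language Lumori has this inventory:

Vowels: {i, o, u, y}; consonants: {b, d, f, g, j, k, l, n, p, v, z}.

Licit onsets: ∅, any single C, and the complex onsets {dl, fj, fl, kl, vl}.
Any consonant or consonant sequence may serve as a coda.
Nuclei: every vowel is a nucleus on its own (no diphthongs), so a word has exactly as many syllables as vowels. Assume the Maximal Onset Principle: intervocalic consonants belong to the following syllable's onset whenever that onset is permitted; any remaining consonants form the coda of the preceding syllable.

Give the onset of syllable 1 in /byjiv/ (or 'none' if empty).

Vowels present: y, i; each is a nucleus, giving 2 syllables.
V1 /y/ – V2 /i/: /j/ is a single consonant, so it becomes the next onset.
Putting it together: by.jiv.
Syllable 1 is /by/: onset /b/, nucleus /y/, coda ∅.

b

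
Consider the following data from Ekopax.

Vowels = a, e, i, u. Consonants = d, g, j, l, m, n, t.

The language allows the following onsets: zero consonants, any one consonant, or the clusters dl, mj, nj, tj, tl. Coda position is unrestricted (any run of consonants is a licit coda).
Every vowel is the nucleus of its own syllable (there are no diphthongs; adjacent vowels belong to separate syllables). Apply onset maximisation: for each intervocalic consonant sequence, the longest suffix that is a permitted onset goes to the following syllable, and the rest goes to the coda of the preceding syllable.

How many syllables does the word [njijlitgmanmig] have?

The vowels are i, i, a, i — 4 nuclei, so 4 syllables.

4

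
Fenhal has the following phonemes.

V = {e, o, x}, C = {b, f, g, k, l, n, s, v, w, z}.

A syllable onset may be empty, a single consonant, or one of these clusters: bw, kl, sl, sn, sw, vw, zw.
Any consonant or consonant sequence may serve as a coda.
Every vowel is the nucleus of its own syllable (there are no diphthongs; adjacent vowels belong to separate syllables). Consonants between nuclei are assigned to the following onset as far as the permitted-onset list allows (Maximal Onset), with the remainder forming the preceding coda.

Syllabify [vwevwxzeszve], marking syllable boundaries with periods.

Vowels present: e, x, e, e; each is a nucleus, giving 4 syllables.
σ1/σ2 boundary: /vw/ is a licit onset in full, so it all attaches to the next syllable.
σ2/σ3 boundary: /z/ → onset of the next syllable (single consonants are always licit onsets).
σ3/σ4 boundary: cluster /szv/ — the longest permitted-onset suffix is /v/; onset = /v/, preceding coda = /sz/.

vwe.vwx.zesz.ve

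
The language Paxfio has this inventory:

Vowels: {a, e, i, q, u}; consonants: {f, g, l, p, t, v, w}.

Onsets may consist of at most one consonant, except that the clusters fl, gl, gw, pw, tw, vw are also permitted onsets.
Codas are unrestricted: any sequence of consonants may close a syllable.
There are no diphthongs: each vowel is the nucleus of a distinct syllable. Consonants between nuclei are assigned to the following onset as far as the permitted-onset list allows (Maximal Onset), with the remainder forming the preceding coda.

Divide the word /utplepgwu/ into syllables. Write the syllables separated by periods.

utp.lep.gwu

Nuclei (vowels): u, e, u → 3 syllables.
Between /u/ (V1) and /e/ (V2): /tpl/; trying suffixes from longest down, /l/ is the first permitted one, so coda /tp/ | onset /l/.
Between /e/ (V2) and /u/ (V3): /pgw/; trying suffixes from longest down, /gw/ is the first permitted one, so coda /p/ | onset /gw/.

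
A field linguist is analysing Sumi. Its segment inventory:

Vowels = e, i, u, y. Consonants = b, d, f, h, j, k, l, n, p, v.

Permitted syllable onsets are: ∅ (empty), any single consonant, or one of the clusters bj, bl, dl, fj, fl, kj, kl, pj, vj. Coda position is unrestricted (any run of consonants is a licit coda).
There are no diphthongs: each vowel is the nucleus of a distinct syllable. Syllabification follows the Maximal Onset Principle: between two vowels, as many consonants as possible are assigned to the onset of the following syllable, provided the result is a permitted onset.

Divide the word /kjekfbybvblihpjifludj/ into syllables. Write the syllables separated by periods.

kjekf.bybv.blih.pji.fludj

Vowels present: e, y, i, i, u; each is a nucleus, giving 5 syllables.
Between /e/ (V1) and /y/ (V2): /kfb/ — longest licit onset from the right is /b/, leaving /kf/ as coda.
Between /y/ (V2) and /i/ (V3): cluster /bvbl/ — the longest permitted-onset suffix is /bl/; onset = /bl/, preceding coda = /bv/.
Between /i/ (V3) and /i/ (V4): /hpj/ splits as /h/ + /pj/ (/pj/ is the longest suffix that is a licit onset).
Between /i/ (V4) and /u/ (V5): /fl/ is a licit onset in full, so it all attaches to the next syllable.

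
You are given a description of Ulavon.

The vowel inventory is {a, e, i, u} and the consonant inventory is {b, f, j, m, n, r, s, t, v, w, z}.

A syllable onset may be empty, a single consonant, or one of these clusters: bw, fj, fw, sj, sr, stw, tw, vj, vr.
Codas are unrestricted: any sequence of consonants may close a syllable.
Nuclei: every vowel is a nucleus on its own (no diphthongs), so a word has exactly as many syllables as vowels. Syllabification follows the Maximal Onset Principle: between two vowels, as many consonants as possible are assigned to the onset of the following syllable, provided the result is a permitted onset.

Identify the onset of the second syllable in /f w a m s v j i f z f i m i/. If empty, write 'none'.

The vowels are a, i, i, i — 4 nuclei, so 4 syllables.
V1 /a/ – V2 /i/: /msvj/ splits as /ms/ + /vj/ (/vj/ is the longest suffix that is a licit onset).
V2 /i/ – V3 /i/: /fzf/; trying suffixes from longest down, /f/ is the first permitted one, so coda /fz/ | onset /f/.
V3 /i/ – V4 /i/: /m/ → onset of the next syllable (single consonants are always licit onsets).
Syllabification: fwams.vjifz.fi.mi.
Syllable 2 is /vjifz/: onset /vj/, nucleus /i/, coda /fz/.

vj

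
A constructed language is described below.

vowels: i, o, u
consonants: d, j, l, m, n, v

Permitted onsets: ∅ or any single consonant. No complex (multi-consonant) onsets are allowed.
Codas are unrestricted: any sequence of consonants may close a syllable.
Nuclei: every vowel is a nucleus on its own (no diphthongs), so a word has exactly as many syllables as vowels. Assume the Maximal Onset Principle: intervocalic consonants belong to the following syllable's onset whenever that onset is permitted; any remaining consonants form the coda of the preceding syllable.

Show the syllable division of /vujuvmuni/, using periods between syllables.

vu.juv.mu.ni

Vowels present: u, u, u, i; each is a nucleus, giving 4 syllables.
V1 /u/ – V2 /u/: /j/ → onset of the next syllable (single consonants are always licit onsets).
V2 /u/ – V3 /u/: cluster /vm/ — the longest permitted-onset suffix is /m/; onset = /m/, preceding coda = /v/.
V3 /u/ – V4 /i/: /n/ → onset of the next syllable (single consonants are always licit onsets).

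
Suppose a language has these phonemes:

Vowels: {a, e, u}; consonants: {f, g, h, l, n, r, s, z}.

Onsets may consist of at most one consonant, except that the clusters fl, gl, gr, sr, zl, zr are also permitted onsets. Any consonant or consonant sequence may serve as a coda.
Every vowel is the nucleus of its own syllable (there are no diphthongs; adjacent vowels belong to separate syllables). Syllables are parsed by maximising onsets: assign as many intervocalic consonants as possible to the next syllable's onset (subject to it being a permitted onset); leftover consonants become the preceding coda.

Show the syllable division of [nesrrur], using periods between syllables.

nesr.rur

The vowels are e, u — 2 nuclei, so 2 syllables.
Between /e/ (V1) and /u/ (V2): /srr/; trying suffixes from longest down, /r/ is the first permitted one, so coda /sr/ | onset /r/.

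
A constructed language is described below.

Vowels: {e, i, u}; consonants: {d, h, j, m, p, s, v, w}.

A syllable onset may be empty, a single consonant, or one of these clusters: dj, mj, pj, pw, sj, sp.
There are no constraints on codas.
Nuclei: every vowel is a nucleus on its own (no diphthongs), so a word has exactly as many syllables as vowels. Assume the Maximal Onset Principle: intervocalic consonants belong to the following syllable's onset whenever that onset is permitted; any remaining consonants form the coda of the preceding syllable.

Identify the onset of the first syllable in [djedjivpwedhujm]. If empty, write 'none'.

dj

Vowels present: e, i, e, u; each is a nucleus, giving 4 syllables.
σ1/σ2 boundary: cluster /dj/ — /dj/ is itself a permitted onset, so the whole cluster goes right; preceding coda = ∅.
σ2/σ3 boundary: /vpw/ — longest licit onset from the right is /pw/, leaving /v/ as coda.
σ3/σ4 boundary: cluster /dh/ — the longest permitted-onset suffix is /h/; onset = /h/, preceding coda = /d/.
Syllabification: dje.djiv.pwed.hujm.
Syllable 1 is /dje/: onset /dj/, nucleus /e/, coda ∅.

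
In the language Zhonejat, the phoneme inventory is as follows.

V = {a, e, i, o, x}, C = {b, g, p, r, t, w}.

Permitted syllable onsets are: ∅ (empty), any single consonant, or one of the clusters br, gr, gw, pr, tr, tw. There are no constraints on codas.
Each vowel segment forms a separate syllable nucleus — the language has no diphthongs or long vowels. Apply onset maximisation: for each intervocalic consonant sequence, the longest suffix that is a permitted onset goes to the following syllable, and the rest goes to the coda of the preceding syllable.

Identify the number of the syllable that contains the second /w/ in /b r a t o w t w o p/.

3

Nuclei (vowels): a, o, o → 3 syllables.
σ1/σ2 boundary: /t/ is a single consonant, so it becomes the next onset.
σ2/σ3 boundary: /wtw/; trying suffixes from longest down, /tw/ is the first permitted one, so coda /w/ | onset /tw/.
So the parse is bra.tow.twop.
The second /w/ is in the onset of syllable 3 (/twop/).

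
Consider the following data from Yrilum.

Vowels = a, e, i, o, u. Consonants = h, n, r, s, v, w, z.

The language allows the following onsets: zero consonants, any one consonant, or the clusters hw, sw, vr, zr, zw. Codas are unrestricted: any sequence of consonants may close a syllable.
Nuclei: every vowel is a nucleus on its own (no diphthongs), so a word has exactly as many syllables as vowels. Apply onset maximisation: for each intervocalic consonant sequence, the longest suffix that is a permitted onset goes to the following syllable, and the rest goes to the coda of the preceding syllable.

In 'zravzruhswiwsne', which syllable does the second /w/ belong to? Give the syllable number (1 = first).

3

The vowels are a, u, i, e — 4 nuclei, so 4 syllables.
σ1/σ2 boundary: /vzr/; trying suffixes from longest down, /zr/ is the first permitted one, so coda /v/ | onset /zr/.
σ2/σ3 boundary: /hsw/; trying suffixes from longest down, /sw/ is the first permitted one, so coda /h/ | onset /sw/.
σ3/σ4 boundary: cluster /wsn/ — the longest permitted-onset suffix is /n/; onset = /n/, preceding coda = /ws/.
So the parse is zrav.zruh.swiws.ne.
The second /w/ is in the coda of syllable 3 (/swiws/).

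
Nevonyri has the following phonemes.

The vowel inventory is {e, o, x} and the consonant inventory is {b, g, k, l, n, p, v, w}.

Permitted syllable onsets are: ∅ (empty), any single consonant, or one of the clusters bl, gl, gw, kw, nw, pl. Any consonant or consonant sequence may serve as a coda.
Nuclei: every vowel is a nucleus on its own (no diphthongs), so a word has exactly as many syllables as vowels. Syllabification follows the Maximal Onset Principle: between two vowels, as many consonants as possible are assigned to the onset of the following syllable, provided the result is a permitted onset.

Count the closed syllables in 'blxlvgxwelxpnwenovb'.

Vowels present: x, x, e, x, e, o; each is a nucleus, giving 6 syllables.
/x…x/ gap (V1→V2): /lvg/; trying suffixes from longest down, /g/ is the first permitted one, so coda /lv/ | onset /g/.
/x…e/ gap (V2→V3): just /w/ — single C goes to the following onset.
/e…x/ gap (V3→V4): just /l/ — single C goes to the following onset.
/x…e/ gap (V4→V5): /pnw/; trying suffixes from longest down, /nw/ is the first permitted one, so coda /p/ | onset /nw/.
/e…o/ gap (V5→V6): just /n/ — single C goes to the following onset.
Syllabification: blxlv.gx.we.lxp.nwe.novb.
Classifying each syllable: /blxlv/ (closed), /gx/ (open), /we/ (open), /lxp/ (closed), /nwe/ (open), /novb/ (closed).
Closed syllables: 3.

3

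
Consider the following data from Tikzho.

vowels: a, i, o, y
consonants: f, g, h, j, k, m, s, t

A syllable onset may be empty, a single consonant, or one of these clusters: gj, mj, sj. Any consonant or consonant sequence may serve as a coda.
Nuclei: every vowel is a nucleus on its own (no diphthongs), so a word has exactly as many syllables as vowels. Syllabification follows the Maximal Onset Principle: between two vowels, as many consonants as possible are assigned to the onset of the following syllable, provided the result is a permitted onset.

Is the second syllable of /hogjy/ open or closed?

open

The vowels are o, y — 2 nuclei, so 2 syllables.
/o…y/ gap (V1→V2): cluster /gj/ — /gj/ is itself a permitted onset, so the whole cluster goes right; preceding coda = ∅.
So the parse is ho.gjy.
Syllable 2 is /gjy/; it ends in its nucleus with no coda, so it is open.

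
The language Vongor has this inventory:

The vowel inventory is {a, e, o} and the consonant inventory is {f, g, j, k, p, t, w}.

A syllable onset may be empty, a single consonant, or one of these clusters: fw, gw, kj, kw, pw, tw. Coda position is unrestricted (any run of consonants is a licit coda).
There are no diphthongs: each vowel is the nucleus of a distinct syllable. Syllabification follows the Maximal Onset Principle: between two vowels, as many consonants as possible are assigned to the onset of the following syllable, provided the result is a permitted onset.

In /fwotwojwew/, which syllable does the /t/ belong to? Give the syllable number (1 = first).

Nuclei (vowels): o, o, e → 3 syllables.
σ1/σ2 boundary: /tw/ — entire cluster is a permitted onset → onset /tw/, coda ∅.
σ2/σ3 boundary: /jw/ — longest licit onset from the right is /w/, leaving /j/ as coda.
Result: fwo.twoj.wew.
The /t/ is in the onset of syllable 2 (/twoj/).

2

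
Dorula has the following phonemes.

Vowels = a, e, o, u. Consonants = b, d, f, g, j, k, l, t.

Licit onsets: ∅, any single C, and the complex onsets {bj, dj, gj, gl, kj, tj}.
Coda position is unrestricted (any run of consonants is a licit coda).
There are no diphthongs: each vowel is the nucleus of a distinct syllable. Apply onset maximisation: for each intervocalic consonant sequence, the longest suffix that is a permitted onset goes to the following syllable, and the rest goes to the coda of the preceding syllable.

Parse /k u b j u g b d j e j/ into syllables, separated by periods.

ku.bjugb.djej

Vowels present: u, u, e; each is a nucleus, giving 3 syllables.
/u…u/ gap (V1→V2): /bj/ is a licit onset in full, so it all attaches to the next syllable.
/u…e/ gap (V2→V3): /gbdj/ — longest licit onset from the right is /dj/, leaving /gb/ as coda.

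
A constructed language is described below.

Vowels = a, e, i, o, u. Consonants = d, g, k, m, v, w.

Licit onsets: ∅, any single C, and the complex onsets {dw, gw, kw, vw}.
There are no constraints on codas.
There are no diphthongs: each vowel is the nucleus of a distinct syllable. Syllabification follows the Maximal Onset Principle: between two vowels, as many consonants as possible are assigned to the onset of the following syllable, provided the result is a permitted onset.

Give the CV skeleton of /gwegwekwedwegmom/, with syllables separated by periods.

CCV.CCV.CCV.CCVC.CVC

Vowels present: e, e, e, e, o; each is a nucleus, giving 5 syllables.
σ1/σ2 boundary: cluster /gw/ — /gw/ is itself a permitted onset, so the whole cluster goes right; preceding coda = ∅.
σ2/σ3 boundary: /kw/ — entire cluster is a permitted onset → onset /kw/, coda ∅.
σ3/σ4 boundary: /dw/ is a licit onset in full, so it all attaches to the next syllable.
σ4/σ5 boundary: cluster /gm/ — the longest permitted-onset suffix is /m/; onset = /m/, preceding coda = /g/.
Putting it together: gwe.gwe.kwe.dweg.mom.
Mapping each syllable to C/V: /gwe/ → CCV, /gwe/ → CCV, /kwe/ → CCV, /dweg/ → CCVC, /mom/ → CVC.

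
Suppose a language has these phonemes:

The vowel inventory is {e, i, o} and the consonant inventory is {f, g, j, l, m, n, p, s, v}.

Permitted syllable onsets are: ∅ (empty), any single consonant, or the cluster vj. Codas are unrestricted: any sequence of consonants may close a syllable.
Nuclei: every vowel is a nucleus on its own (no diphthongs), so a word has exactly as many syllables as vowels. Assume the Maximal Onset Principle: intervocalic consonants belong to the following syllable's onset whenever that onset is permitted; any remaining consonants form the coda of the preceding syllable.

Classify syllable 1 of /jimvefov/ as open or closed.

closed

The vowels are i, e, o — 3 nuclei, so 3 syllables.
/i…e/ gap (V1→V2): /mv/; trying suffixes from longest down, /v/ is the first permitted one, so coda /m/ | onset /v/.
/e…o/ gap (V2→V3): just /f/ — single C goes to the following onset.
Syllabification: jim.ve.fov.
Syllable 1 is /jim/ with coda /m/, so it is closed.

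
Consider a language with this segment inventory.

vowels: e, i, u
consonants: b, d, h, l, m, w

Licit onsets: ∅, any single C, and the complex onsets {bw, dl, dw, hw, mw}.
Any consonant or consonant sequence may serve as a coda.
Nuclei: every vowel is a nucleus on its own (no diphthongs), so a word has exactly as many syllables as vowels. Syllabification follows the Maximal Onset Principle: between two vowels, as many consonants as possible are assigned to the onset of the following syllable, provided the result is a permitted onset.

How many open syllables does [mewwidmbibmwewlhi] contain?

1

Nuclei (vowels): e, i, i, e, i → 5 syllables.
/e…i/ gap (V1→V2): /ww/ splits as /w/ + /w/ (/w/ is the longest suffix that is a licit onset).
/i…i/ gap (V2→V3): /dmb/ splits as /dm/ + /b/ (/b/ is the longest suffix that is a licit onset).
/i…e/ gap (V3→V4): cluster /bmw/ — the longest permitted-onset suffix is /mw/; onset = /mw/, preceding coda = /b/.
/e…i/ gap (V4→V5): /wlh/; trying suffixes from longest down, /h/ is the first permitted one, so coda /wl/ | onset /h/.
Result: mew.widm.bib.mwewl.hi.
Classifying each syllable: /mew/ (closed), /widm/ (closed), /bib/ (closed), /mwewl/ (closed), /hi/ (open).
Open syllables: 1.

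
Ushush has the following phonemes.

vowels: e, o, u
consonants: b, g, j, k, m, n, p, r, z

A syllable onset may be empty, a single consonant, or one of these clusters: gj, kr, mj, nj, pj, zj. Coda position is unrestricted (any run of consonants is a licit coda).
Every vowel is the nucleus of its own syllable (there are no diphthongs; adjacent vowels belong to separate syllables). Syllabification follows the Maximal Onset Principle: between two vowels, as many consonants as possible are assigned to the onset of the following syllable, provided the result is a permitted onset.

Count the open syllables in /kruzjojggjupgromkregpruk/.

1

Vowels present: u, o, u, o, e, u; each is a nucleus, giving 6 syllables.
V1 /u/ – V2 /o/: /zj/ — entire cluster is a permitted onset → onset /zj/, coda ∅.
V2 /o/ – V3 /u/: /jggj/ splits as /jg/ + /gj/ (/gj/ is the longest suffix that is a licit onset).
V3 /u/ – V4 /o/: /pgr/ splits as /pg/ + /r/ (/r/ is the longest suffix that is a licit onset).
V4 /o/ – V5 /e/: /mkr/ — longest licit onset from the right is /kr/, leaving /m/ as coda.
V5 /e/ – V6 /u/: /gpr/ — longest licit onset from the right is /r/, leaving /gp/ as coda.
Syllabification: kru.zjojg.gjupg.rom.kregp.ruk.
Classifying each syllable: /kru/ (open), /zjojg/ (closed), /gjupg/ (closed), /rom/ (closed), /kregp/ (closed), /ruk/ (closed).
Open syllables: 1.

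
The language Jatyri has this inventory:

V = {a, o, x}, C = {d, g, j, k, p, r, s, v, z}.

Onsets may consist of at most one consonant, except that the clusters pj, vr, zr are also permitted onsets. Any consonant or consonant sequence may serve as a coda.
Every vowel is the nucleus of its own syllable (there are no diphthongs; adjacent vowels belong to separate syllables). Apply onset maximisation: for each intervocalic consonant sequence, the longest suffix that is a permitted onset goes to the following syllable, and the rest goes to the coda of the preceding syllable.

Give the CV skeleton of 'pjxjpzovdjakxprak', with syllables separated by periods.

The vowels are x, o, a, x, a — 5 nuclei, so 5 syllables.
σ1/σ2 boundary: /jpz/ — longest licit onset from the right is /z/, leaving /jp/ as coda.
σ2/σ3 boundary: /vdj/ — longest licit onset from the right is /j/, leaving /vd/ as coda.
σ3/σ4 boundary: /k/ is a single consonant, so it becomes the next onset.
σ4/σ5 boundary: cluster /pr/ — the longest permitted-onset suffix is /r/; onset = /r/, preceding coda = /p/.
So the parse is pjxjp.zovd.ja.kxp.rak.
Mapping each syllable to C/V: /pjxjp/ → CCVCC, /zovd/ → CVCC, /ja/ → CV, /kxp/ → CVC, /rak/ → CVC.

CCVCC.CVCC.CV.CVC.CVC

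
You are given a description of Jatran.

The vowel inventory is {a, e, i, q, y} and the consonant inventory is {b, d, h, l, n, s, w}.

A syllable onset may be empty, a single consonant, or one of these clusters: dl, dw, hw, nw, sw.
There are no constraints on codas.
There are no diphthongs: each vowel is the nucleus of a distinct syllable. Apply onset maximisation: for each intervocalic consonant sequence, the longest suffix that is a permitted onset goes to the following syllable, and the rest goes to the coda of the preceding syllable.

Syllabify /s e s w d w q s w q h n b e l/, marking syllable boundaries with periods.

The vowels are e, q, q, e — 4 nuclei, so 4 syllables.
V1 /e/ – V2 /q/: /swdw/ splits as /sw/ + /dw/ (/dw/ is the longest suffix that is a licit onset).
V2 /q/ – V3 /q/: /sw/ is a licit onset in full, so it all attaches to the next syllable.
V3 /q/ – V4 /e/: /hnb/; trying suffixes from longest down, /b/ is the first permitted one, so coda /hn/ | onset /b/.

sesw.dwq.swqhn.bel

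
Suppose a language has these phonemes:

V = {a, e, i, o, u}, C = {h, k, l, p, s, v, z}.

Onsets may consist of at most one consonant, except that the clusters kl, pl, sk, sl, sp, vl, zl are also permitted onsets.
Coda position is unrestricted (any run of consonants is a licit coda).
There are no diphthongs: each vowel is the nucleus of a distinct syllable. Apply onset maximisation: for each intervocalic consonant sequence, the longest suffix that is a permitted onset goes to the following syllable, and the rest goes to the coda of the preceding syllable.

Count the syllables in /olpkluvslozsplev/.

4

The vowels are o, u, o, e — 4 nuclei, so 4 syllables.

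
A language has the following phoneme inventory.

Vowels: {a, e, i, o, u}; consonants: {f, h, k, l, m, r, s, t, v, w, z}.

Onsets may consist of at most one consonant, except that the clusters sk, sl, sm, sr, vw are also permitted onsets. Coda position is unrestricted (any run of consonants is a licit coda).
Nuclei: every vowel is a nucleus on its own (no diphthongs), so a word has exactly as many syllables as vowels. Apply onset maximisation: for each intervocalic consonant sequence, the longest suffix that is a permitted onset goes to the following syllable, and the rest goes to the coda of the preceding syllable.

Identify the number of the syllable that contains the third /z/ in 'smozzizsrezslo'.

2

Vowels present: o, i, e, o; each is a nucleus, giving 4 syllables.
Between /o/ (V1) and /i/ (V2): /zz/; trying suffixes from longest down, /z/ is the first permitted one, so coda /z/ | onset /z/.
Between /i/ (V2) and /e/ (V3): cluster /zsr/ — the longest permitted-onset suffix is /sr/; onset = /sr/, preceding coda = /z/.
Between /e/ (V3) and /o/ (V4): /zsl/ — longest licit onset from the right is /sl/, leaving /z/ as coda.
Syllabification: smoz.ziz.srez.slo.
The third /z/ is in the coda of syllable 2 (/ziz/).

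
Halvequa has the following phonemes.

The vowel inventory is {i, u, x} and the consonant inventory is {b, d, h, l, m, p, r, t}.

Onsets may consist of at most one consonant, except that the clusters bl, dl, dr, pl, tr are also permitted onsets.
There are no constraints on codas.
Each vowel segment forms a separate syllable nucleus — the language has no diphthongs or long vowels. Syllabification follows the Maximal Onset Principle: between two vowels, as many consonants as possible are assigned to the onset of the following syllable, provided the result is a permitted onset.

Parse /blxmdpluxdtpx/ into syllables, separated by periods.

blxmd.plu.xdt.px

Vowels present: x, u, x, x; each is a nucleus, giving 4 syllables.
V1 /x/ – V2 /u/: /mdpl/; trying suffixes from longest down, /pl/ is the first permitted one, so coda /md/ | onset /pl/.
V2 /u/ – V3 /x/: no consonants, so the boundary falls immediately after /u/.
V3 /x/ – V4 /x/: /dtp/ — longest licit onset from the right is /p/, leaving /dt/ as coda.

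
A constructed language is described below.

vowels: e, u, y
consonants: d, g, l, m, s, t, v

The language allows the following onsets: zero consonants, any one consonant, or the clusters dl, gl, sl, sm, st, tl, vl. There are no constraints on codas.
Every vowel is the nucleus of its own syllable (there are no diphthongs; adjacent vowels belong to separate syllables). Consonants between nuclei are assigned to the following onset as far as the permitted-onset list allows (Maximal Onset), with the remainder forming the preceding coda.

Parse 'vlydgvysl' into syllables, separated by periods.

Vowels present: y, y; each is a nucleus, giving 2 syllables.
Between /y/ (V1) and /y/ (V2): /dgv/; trying suffixes from longest down, /v/ is the first permitted one, so coda /dg/ | onset /v/.

vlydg.vysl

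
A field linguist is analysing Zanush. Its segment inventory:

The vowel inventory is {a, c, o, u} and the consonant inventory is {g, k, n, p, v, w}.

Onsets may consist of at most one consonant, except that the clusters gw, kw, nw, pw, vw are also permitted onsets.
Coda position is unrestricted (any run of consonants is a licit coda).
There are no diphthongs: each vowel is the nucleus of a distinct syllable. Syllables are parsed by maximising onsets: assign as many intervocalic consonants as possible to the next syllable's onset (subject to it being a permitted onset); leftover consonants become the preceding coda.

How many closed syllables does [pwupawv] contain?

1

The vowels are u, a — 2 nuclei, so 2 syllables.
Between /u/ (V1) and /a/ (V2): /p/ is a single consonant, so it becomes the next onset.
So the parse is pwu.pawv.
Classifying each syllable: /pwu/ (open), /pawv/ (closed).
Closed syllables: 1.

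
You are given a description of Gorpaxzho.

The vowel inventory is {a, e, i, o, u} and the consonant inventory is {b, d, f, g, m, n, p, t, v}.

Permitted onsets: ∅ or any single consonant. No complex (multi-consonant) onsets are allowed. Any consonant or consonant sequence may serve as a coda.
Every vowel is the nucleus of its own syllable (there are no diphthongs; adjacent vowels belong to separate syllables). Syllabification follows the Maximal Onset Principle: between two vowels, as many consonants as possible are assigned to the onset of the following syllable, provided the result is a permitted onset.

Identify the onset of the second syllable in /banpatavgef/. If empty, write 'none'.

Vowels present: a, a, a, e; each is a nucleus, giving 4 syllables.
σ1/σ2 boundary: /np/; trying suffixes from longest down, /p/ is the first permitted one, so coda /n/ | onset /p/.
σ2/σ3 boundary: just /t/ — single C goes to the following onset.
σ3/σ4 boundary: /vg/ splits as /v/ + /g/ (/g/ is the longest suffix that is a licit onset).
Syllabification: ban.pa.tav.gef.
Syllable 2 is /pa/: onset /p/, nucleus /a/, coda ∅.

p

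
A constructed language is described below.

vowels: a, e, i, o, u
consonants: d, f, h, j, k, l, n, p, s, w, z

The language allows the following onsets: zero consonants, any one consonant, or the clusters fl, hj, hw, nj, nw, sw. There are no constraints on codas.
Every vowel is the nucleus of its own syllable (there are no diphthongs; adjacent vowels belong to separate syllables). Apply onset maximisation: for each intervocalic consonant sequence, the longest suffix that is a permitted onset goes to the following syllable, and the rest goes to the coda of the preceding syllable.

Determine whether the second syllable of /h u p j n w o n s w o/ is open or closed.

closed

The vowels are u, o, o — 3 nuclei, so 3 syllables.
Between /u/ (V1) and /o/ (V2): /pjnw/; trying suffixes from longest down, /nw/ is the first permitted one, so coda /pj/ | onset /nw/.
Between /o/ (V2) and /o/ (V3): /nsw/ splits as /n/ + /sw/ (/sw/ is the longest suffix that is a licit onset).
So the parse is hupj.nwon.swo.
Syllable 2 is /nwon/ with coda /n/, so it is closed.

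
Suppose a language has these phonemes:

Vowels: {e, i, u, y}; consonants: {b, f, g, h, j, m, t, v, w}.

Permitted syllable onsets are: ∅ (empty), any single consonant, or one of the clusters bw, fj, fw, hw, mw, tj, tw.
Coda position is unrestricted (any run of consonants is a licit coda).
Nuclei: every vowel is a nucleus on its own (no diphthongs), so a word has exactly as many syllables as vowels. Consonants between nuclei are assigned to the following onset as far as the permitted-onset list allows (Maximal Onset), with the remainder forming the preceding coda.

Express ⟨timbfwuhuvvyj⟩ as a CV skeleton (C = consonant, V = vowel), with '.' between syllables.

CVCC.CCV.CVC.CVC

Vowels present: i, u, u, y; each is a nucleus, giving 4 syllables.
V1 /i/ – V2 /u/: /mbfw/; trying suffixes from longest down, /fw/ is the first permitted one, so coda /mb/ | onset /fw/.
V2 /u/ – V3 /u/: just /h/ — single C goes to the following onset.
V3 /u/ – V4 /y/: cluster /vv/ — the longest permitted-onset suffix is /v/; onset = /v/, preceding coda = /v/.
Putting it together: timb.fwu.huv.vyj.
Mapping each syllable to C/V: /timb/ → CVCC, /fwu/ → CCV, /huv/ → CVC, /vyj/ → CVC.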